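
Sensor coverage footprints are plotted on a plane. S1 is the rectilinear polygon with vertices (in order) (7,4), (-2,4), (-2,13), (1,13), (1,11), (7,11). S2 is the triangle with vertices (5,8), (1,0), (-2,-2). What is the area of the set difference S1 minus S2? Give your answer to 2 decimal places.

|S1| = 69, |S1∩S2| = 1.6.
|S1 ∖ S2| = |S1| − |S1∩S2| = 69 − 1.6 = 67.40.

67.40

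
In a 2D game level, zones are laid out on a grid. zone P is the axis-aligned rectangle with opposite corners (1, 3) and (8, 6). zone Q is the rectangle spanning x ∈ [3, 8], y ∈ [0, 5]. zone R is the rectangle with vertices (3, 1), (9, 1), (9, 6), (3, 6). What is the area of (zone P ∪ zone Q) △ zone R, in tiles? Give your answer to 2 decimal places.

16.00

|zone P ∪ zone Q| = 36.
|(zone P ∪ zone Q) ∩ zone R| = 25.
|(zone P ∪ zone Q) △ zone R| = 36 + 30 − 50 = 16.00.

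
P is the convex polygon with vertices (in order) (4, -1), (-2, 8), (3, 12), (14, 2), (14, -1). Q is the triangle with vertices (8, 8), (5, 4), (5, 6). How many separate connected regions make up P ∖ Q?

P ∖ Q is a single connected region.

1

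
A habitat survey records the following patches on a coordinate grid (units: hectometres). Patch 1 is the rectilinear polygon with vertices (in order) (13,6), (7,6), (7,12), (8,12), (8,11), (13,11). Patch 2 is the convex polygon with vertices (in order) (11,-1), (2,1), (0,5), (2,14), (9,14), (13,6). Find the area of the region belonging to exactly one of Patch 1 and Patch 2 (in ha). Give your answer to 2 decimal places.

127.50

|Patch 1| = 31, |Patch 2| = 146, |Patch 1∩Patch 2| = 24.75.
|Patch 1 △ Patch 2| = |Patch 1| + |Patch 2| − 2·|Patch 1∩Patch 2| = 31 + 146 − 49.5 = 127.50.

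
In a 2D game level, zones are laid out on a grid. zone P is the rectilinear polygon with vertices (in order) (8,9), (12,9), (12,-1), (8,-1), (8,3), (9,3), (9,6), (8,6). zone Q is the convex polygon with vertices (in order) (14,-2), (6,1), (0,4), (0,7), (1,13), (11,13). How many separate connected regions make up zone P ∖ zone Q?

2

zone P ∖ zone Q splits into 2 disjoint pieces (area 0.1, area 2.0833).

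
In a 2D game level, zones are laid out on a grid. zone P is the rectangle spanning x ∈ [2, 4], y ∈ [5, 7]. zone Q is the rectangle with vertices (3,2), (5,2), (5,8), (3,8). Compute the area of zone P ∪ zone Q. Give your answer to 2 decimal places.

14.00

By inclusion–exclusion:
Individual areas: |zone P| = 4, |zone Q| = 12.
|zone P∩zone Q|: x∈[3,4], y∈[5,7] → 1·2 = 2.
|zone P ∪ zone Q| = 16 − 2 = 14.00.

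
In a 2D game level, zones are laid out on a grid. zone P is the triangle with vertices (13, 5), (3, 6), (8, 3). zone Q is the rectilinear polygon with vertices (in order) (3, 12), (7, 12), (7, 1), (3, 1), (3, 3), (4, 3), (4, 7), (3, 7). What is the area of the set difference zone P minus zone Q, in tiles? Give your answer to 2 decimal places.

8.75

|zone P| = 12.5, |zone P∩zone Q| = 3.75.
|zone P ∖ zone Q| = |zone P| − |zone P∩zone Q| = 12.5 − 3.75 = 8.75.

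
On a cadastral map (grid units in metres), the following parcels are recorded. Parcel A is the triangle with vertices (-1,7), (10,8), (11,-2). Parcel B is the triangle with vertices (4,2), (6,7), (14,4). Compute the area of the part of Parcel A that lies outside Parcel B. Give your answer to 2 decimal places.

36.88

|Parcel A| = 55.5, |Parcel A∩Parcel B| = 18.6228.
|Parcel A ∖ Parcel B| = |Parcel A| − |Parcel A∩Parcel B| = 55.5 − 18.6228 = 36.88.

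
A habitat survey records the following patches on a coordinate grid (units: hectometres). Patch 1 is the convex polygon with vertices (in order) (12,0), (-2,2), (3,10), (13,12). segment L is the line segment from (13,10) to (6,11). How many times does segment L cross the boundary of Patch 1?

2

The segment meets the boundary at (7.167,10.833), (12.835,10.024).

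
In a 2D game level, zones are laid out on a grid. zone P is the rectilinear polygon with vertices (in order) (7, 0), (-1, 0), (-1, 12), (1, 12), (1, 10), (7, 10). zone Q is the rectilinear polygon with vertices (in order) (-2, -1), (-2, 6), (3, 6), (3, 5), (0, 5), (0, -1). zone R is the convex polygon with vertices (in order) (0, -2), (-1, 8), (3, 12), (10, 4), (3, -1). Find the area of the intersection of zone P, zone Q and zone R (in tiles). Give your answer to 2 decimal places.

The intersection is the polygon with vertices (3,6), (3,5), (0,5), (0,0), (-0.2,0), (-0.8,6).
By the shoelace formula its area is 6.00.

6.00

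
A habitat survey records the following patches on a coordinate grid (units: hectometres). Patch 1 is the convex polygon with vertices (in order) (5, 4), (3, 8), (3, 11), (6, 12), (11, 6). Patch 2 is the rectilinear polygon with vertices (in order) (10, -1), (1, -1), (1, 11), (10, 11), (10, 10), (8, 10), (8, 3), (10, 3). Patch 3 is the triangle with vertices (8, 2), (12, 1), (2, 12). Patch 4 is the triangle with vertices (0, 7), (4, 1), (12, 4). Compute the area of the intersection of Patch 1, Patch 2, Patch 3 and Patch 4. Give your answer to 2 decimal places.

The intersection is the polygon with vertices (6.5,4.5), (5.882,5.529), (8,5).
By the shoelace formula its area is 0.93.

0.93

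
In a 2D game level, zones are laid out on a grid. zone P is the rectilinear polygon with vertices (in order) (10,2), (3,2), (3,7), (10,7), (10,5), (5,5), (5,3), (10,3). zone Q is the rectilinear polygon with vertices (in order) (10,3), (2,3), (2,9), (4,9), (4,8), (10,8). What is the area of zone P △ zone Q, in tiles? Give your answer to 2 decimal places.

|zone P| = 25, |zone Q| = 42, |zone P∩zone Q| = 18.
|zone P △ zone Q| = |zone P| + |zone Q| − 2·|zone P∩zone Q| = 25 + 42 − 36 = 31.00.

31.00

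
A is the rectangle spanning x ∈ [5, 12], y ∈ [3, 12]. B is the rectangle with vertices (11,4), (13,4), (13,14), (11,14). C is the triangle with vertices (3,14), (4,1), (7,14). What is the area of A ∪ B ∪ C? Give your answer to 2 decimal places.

95.87

By inclusion–exclusion:
Individual areas: |A| = 63, |B| = 20, |C| = 26.
|A∩B|: x∈[11,12], y∈[4,12] → 1·8 = 8.
|A∩C| = 5.1282.
|B∩C| = 0.
|A∩B∩C| = 0.
|A ∪ B ∪ C| = 109 − 13.1282 + 0 = 95.87.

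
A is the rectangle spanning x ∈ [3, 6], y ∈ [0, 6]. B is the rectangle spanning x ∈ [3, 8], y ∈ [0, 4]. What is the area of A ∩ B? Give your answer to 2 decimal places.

|A∩B|: x∈[3,6], y∈[0,4] → 3·4 = 12.

12.00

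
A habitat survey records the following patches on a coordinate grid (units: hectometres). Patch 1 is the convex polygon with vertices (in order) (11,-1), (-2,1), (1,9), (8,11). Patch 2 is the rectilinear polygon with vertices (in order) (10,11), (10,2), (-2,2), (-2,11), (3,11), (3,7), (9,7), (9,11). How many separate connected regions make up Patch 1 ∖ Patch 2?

2

Patch 1 ∖ Patch 2 splits into 2 disjoint pieces (area 24.8125, area 18.4286).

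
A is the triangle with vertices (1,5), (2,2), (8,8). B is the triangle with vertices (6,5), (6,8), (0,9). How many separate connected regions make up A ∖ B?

A ∖ B splits into 2 disjoint pieces (area 9.0609, area 1.1429).

2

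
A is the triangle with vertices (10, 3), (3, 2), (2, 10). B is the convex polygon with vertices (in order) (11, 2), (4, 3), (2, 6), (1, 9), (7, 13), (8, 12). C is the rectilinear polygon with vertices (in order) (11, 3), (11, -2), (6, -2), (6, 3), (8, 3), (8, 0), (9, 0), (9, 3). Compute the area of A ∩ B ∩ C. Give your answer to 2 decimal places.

0.79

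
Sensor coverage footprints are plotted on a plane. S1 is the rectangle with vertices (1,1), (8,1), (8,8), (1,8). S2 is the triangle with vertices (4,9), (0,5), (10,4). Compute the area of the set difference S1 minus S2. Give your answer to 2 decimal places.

|S1| = 49, |S1∩S2| = 18.8833.
|S1 ∖ S2| = |S1| − |S1∩S2| = 49 − 18.8833 = 30.12.

30.12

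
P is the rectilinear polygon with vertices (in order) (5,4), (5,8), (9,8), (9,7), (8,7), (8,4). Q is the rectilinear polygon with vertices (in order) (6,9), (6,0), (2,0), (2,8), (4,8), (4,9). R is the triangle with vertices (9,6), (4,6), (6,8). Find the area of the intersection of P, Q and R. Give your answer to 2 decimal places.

The intersection is the polygon with vertices (6,6), (5,6), (5,7), (6,8).
By the shoelace formula its area is 1.50.

1.50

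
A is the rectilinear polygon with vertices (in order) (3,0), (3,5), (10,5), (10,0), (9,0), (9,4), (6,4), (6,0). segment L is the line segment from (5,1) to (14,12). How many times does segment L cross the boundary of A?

3

The segment meets the boundary at (8.273,5), (7.455,4), (6,2.222).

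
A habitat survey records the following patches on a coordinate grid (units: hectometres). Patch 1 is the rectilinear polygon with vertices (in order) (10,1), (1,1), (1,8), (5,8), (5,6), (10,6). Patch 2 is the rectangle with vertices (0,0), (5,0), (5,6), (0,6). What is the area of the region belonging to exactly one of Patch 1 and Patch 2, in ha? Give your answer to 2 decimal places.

|Patch 1| = 53, |Patch 2| = 30, |Patch 1∩Patch 2| = 20.
|Patch 1 △ Patch 2| = |Patch 1| + |Patch 2| − 2·|Patch 1∩Patch 2| = 53 + 30 − 40 = 43.00.

43.00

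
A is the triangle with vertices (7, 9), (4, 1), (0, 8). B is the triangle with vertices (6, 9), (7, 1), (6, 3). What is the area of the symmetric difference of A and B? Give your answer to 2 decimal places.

|A| = 26.5, |B| = 3, |A∩B| = 0.3321.
|A △ B| = |A| + |B| − 2·|A∩B| = 26.5 + 3 − 0.6642 = 28.84.

28.84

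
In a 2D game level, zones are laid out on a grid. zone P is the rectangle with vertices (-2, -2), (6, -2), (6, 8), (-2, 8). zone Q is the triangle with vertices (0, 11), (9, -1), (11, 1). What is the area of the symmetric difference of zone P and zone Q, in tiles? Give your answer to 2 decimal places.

88.88

|zone P| = 80, |zone Q| = 21, |zone P∩zone Q| = 6.0614.
|zone P △ zone Q| = |zone P| + |zone Q| − 2·|zone P∩zone Q| = 80 + 21 − 12.1227 = 88.88.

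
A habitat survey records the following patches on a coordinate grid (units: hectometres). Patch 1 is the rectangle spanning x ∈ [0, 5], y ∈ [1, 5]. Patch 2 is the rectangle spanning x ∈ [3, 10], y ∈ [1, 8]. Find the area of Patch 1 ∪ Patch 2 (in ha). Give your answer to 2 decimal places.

By inclusion–exclusion:
Individual areas: |Patch 1| = 20, |Patch 2| = 49.
|Patch 1∩Patch 2|: x∈[3,5], y∈[1,5] → 2·4 = 8.
|Patch 1 ∪ Patch 2| = 69 − 8 = 61.00.

61.00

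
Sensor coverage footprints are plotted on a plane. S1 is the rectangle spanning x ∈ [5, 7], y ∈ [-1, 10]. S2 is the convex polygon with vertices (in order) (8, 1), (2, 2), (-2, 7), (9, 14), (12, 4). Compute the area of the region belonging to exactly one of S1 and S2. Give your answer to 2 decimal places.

|S1| = 22, |S2| = 105.5, |S1∩S2| = 17.3333.
|S1 △ S2| = |S1| + |S2| − 2·|S1∩S2| = 22 + 105.5 − 34.6667 = 92.83.

92.83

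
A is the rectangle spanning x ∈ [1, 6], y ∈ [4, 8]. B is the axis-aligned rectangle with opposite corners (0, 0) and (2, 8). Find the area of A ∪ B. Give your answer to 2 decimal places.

32.00

By inclusion–exclusion:
Individual areas: |A| = 20, |B| = 16.
|A∩B|: x∈[1,2], y∈[4,8] → 1·4 = 4.
|A ∪ B| = 36 − 4 = 32.00.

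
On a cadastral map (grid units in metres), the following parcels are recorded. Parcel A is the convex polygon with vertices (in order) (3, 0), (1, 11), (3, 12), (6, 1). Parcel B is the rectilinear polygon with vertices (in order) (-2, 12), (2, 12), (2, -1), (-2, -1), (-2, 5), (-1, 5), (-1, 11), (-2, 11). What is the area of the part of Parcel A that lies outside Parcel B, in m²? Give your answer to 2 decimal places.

|Parcel A| = 30, |Parcel A∩Parcel B| = 3.
|Parcel A ∖ Parcel B| = |Parcel A| − |Parcel A∩Parcel B| = 30 − 3 = 27.00.

27.00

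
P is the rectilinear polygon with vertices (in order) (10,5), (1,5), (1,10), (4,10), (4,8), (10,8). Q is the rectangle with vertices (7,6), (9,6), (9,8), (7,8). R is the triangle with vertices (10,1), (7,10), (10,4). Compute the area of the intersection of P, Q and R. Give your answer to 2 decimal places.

The intersection is the polygon with vertices (8.333,6), (7.667,8), (8,8), (9,6).
By the shoelace formula its area is 1.00.

1.00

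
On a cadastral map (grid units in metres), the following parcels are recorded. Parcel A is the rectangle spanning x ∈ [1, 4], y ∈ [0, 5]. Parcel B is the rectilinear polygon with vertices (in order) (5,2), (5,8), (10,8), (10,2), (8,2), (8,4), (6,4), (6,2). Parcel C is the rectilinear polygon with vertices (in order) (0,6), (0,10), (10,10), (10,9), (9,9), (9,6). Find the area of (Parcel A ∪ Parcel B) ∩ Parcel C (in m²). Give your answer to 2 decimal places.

8.00

The region (Parcel A ∪ Parcel B) ∩ Parcel C is the polygon with vertices (5,8), (9,8), (9,6), (5,6).
By the shoelace formula its area is 8.00.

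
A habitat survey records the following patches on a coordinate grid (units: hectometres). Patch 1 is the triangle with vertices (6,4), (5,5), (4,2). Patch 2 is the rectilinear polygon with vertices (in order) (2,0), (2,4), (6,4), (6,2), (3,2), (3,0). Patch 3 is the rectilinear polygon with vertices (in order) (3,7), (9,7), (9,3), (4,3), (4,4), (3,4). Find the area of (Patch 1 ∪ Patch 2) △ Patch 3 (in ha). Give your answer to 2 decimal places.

28.33

|Patch 1 ∪ Patch 2| = 10.6667.
|(Patch 1 ∪ Patch 2) ∩ Patch 3| = 2.6667.
|(Patch 1 ∪ Patch 2) △ Patch 3| = 10.6667 + 23 − 5.3333 = 28.33.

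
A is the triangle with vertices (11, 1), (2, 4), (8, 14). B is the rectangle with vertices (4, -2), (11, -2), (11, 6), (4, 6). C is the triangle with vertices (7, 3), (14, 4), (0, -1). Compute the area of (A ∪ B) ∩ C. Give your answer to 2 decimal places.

The region (A ∪ B) ∩ C is the polygon with vertices (11,2.929), (4,0.429), (4,1.286), (7,3), (11,3.571).
By the shoelace formula its area is 7.82.

7.82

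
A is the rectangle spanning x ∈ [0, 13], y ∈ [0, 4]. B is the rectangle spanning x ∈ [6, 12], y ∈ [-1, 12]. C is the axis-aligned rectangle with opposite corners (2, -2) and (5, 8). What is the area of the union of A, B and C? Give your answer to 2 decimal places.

By inclusion–exclusion:
Individual areas: |A| = 52, |B| = 78, |C| = 30.
|A∩B|: x∈[6,12], y∈[0,4] → 6·4 = 24.
|A∩C|: x∈[2,5], y∈[0,4] → 3·4 = 12.
|B∩C| = 0 (no overlap).
|A∩B∩C| = 0.
|A ∪ B ∪ C| = 160 − 36 + 0 = 124.00.

124.00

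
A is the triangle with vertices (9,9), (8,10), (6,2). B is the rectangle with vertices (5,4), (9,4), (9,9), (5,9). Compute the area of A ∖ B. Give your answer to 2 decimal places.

|A| = 5, |A∩B| = 4.0179.
|A ∖ B| = |A| − |A∩B| = 5 − 4.0179 = 0.98.

0.98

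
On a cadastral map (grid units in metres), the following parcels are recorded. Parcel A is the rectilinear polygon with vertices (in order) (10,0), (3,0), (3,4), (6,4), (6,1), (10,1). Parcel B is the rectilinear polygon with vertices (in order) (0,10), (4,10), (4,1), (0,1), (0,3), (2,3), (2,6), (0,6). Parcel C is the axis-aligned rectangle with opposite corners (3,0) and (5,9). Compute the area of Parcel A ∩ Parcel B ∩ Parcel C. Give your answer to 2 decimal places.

3.00

The intersection is the polygon with vertices (4,4), (4,1), (3,1), (3,4).
By the shoelace formula its area is 3.00.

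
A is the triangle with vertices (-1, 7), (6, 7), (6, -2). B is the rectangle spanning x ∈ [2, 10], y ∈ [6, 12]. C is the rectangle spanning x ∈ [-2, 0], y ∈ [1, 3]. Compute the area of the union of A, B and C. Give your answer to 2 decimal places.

By inclusion–exclusion:
Individual areas: |A| = 31.5, |B| = 48, |C| = 4.
|A∩B| = 4.
|A∩C| = 0.
|B∩C| = 0 (no overlap).
|A∩B∩C| = 0.
|A ∪ B ∪ C| = 83.5 − 4 + 0 = 79.50.

79.50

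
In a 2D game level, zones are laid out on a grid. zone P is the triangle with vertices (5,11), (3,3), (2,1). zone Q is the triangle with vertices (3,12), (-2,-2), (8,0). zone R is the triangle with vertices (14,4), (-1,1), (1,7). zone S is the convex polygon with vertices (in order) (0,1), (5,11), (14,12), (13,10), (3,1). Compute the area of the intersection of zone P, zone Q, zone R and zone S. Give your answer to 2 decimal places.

1.42

The intersection is the polygon with vertices (2.192,1.638), (3.619,6.396), (3.836,6.346), (3,3), (2.333,1.667).
By the shoelace formula its area is 1.42.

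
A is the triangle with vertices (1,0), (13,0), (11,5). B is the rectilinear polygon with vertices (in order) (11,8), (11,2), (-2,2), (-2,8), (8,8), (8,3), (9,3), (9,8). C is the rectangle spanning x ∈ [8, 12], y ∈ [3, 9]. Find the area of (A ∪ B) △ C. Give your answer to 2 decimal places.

|A ∪ B| = 94.75.
|(A ∪ B) ∩ C| = 11.55.
|(A ∪ B) △ C| = 94.75 + 24 − 23.1 = 95.65.

95.65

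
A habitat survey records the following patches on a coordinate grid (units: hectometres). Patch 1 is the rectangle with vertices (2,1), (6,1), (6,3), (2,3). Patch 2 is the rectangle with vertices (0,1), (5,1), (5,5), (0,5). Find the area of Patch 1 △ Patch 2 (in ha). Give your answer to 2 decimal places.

|Patch 1∩Patch 2|: x∈[2,5], y∈[1,3] → 3·2 = 6.
|Patch 1 △ Patch 2| = |Patch 1| + |Patch 2| − 2·|Patch 1∩Patch 2| = 8 + 20 − 12 = 16.00.

16.00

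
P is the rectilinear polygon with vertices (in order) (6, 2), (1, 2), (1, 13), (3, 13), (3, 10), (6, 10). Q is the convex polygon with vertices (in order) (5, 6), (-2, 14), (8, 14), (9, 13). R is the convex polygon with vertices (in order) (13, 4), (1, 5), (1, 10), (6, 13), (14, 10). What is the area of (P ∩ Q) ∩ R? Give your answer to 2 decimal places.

11.28

The region (P ∩ Q) ∩ R is the polygon with vertices (3,10), (6,10), (6,7.75), (5,6), (1.328,10.197), (3,11.2).
By the shoelace formula its area is 11.28.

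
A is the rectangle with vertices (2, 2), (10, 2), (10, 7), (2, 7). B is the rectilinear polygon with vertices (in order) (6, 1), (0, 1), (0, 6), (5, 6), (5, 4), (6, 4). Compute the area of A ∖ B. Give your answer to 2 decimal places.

|A| = 40, |A∩B| = 14.
|A ∖ B| = |A| − |A∩B| = 40 − 14 = 26.00.

26.00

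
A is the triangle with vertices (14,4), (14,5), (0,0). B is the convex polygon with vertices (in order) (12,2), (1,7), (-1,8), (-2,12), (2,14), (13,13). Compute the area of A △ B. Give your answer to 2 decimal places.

|A| = 7, |B| = 118.5, |A∩B| = 1.99.
|A △ B| = |A| + |B| − 2·|A∩B| = 7 + 118.5 − 3.9801 = 121.52.

121.52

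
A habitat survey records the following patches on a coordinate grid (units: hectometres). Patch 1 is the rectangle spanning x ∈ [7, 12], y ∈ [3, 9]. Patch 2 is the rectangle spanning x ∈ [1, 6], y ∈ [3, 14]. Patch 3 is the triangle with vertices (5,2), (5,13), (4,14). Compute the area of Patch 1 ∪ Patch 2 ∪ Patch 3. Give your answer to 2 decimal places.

By inclusion–exclusion:
Individual areas: |Patch 1| = 30, |Patch 2| = 55, |Patch 3| = 5.5.
|Patch 1∩Patch 2| = 0 (no overlap).
|Patch 1∩Patch 3| = 0.
|Patch 2∩Patch 3| = 5.4583.
|Patch 1∩Patch 2∩Patch 3| = 0.
|Patch 1 ∪ Patch 2 ∪ Patch 3| = 90.5 − 5.4583 + 0 = 85.04.

85.04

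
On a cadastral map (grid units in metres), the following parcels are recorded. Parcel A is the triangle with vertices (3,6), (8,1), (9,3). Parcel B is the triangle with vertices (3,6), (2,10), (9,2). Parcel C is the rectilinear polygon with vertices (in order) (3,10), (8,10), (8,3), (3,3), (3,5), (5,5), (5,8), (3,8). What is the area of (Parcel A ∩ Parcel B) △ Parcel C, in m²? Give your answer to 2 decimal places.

|Parcel A ∩ Parcel B| = 2.1938.
|(Parcel A ∩ Parcel B) ∩ Parcel C| = 1.6508.
|(Parcel A ∩ Parcel B) △ Parcel C| = 2.1938 + 29 − 3.3016 = 27.89.

27.89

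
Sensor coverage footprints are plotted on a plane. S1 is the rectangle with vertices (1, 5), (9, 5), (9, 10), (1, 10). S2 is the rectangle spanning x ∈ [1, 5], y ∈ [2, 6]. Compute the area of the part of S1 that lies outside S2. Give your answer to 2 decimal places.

|S1∩S2|: x∈[1,5], y∈[5,6] → 4·1 = 4.
|S1| = 40.
|S1 ∖ S2| = |S1| − |S1∩S2| = 40 − 4 = 36.00.

36.00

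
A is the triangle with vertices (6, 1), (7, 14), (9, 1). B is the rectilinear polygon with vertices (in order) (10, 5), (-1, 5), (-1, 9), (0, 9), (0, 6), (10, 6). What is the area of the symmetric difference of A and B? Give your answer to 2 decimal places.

29.58

|A| = 19.5, |B| = 14, |A∩B| = 1.9615.
|A △ B| = |A| + |B| − 2·|A∩B| = 19.5 + 14 − 3.9231 = 29.58.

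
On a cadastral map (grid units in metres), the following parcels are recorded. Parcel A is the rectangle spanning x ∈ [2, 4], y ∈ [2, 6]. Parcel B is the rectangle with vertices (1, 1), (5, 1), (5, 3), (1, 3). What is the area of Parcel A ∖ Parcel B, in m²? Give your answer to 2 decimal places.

|Parcel A∩Parcel B|: x∈[2,4], y∈[2,3] → 2·1 = 2.
|Parcel A| = 8.
|Parcel A ∖ Parcel B| = |Parcel A| − |Parcel A∩Parcel B| = 8 − 2 = 6.00.

6.00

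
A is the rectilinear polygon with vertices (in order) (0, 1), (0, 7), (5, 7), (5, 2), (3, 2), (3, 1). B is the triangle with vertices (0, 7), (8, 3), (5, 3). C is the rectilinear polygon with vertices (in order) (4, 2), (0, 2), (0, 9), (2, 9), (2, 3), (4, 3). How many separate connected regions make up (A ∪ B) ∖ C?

(A ∪ B) ∖ C splits into 2 disjoint pieces (area 15.25, area 3).

2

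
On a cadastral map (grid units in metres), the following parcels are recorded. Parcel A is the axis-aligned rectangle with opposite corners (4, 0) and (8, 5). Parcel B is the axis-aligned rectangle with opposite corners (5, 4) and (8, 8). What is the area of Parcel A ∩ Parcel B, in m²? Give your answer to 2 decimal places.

3.00

|Parcel A∩Parcel B|: x∈[5,8], y∈[4,5] → 3·1 = 3.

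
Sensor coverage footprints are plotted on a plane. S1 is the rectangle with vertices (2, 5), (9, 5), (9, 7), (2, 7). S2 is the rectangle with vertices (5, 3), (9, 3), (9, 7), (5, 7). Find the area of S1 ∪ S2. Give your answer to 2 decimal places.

By inclusion–exclusion:
Individual areas: |S1| = 14, |S2| = 16.
|S1∩S2|: x∈[5,9], y∈[5,7] → 4·2 = 8.
|S1 ∪ S2| = 30 − 8 = 22.00.

22.00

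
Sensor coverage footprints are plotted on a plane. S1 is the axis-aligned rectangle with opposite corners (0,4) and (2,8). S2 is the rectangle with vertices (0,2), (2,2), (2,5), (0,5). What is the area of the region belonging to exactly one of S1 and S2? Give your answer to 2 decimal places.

|S1∩S2|: x∈[0,2], y∈[4,5] → 2·1 = 2.
|S1 △ S2| = |S1| + |S2| − 2·|S1∩S2| = 8 + 6 − 4 = 10.00.

10.00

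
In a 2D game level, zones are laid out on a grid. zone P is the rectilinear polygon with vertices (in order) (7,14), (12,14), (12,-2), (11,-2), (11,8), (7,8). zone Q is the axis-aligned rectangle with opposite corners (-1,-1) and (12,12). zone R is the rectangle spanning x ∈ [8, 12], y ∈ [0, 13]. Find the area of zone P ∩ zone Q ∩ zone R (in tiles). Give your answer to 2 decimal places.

The intersection is the polygon with vertices (11,8), (8,8), (8,12), (12,12), (12,0), (11,0).
By the shoelace formula its area is 24.00.

24.00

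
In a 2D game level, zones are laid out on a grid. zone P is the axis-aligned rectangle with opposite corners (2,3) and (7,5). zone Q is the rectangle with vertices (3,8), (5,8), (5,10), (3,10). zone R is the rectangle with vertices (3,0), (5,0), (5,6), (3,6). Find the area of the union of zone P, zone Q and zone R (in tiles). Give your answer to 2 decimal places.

By inclusion–exclusion:
Individual areas: |zone P| = 10, |zone Q| = 4, |zone R| = 12.
|zone P∩zone Q| = 0 (no overlap).
|zone P∩zone R|: x∈[3,5], y∈[3,5] → 2·2 = 4.
|zone Q∩zone R| = 0 (no overlap).
|zone P∩zone Q∩zone R| = 0.
|zone P ∪ zone Q ∪ zone R| = 26 − 4 + 0 = 22.00.

22.00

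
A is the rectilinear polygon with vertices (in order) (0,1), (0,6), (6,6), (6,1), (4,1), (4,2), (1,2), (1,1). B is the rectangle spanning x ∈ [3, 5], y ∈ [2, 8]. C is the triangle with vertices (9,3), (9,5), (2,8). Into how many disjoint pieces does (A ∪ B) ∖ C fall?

(A ∪ B) ∖ C splits into 2 disjoint pieces (area 27.6429, area 1.7143).

2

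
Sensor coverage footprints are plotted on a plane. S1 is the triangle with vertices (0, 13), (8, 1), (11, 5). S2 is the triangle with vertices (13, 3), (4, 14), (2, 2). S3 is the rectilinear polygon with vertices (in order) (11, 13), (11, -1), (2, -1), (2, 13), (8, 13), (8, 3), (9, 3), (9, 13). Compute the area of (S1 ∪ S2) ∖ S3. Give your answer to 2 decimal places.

10.16

|S1 ∪ S2| = 70.7627.
|(S1 ∪ S2) ∩ S3| = 60.5986.
|(S1 ∪ S2) ∖ S3| = 70.7627 − 60.5986 = 10.16.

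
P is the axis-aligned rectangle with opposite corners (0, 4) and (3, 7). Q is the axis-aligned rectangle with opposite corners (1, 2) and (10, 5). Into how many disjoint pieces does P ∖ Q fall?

P ∖ Q is a single connected region.

1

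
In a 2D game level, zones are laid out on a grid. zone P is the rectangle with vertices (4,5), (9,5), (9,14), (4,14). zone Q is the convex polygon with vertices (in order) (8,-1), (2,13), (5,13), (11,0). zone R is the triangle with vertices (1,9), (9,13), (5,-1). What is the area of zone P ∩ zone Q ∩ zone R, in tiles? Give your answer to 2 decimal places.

14.77

The intersection is the polygon with vertices (7.471,7.647), (6.714,5), (5.429,5), (4,8.333), (4,10.5), (5.75,11.375).
By the shoelace formula its area is 14.77.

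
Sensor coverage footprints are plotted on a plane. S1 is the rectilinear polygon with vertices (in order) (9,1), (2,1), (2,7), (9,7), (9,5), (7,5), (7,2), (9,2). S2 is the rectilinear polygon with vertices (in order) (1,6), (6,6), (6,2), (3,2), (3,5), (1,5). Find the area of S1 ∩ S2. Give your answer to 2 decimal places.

The intersection is the polygon with vertices (2,6), (6,6), (6,2), (3,2), (3,5), (2,5).
By the shoelace formula its area is 13.00.

13.00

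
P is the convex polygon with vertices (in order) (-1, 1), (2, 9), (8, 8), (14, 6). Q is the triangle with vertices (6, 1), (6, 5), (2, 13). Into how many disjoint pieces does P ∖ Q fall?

2

P ∖ Q splits into 2 disjoint pieces (area 25.8265, area 24.0303).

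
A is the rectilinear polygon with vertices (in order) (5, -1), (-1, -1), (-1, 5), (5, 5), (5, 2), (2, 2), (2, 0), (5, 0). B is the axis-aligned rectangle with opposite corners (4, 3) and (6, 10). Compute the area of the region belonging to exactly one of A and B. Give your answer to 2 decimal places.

|A| = 30, |B| = 14, |A∩B| = 2.
|A △ B| = |A| + |B| − 2·|A∩B| = 30 + 14 − 4 = 40.00.

40.00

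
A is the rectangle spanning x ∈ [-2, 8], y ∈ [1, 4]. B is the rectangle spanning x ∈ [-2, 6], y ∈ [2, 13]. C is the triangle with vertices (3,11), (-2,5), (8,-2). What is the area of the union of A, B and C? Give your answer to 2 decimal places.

106.70

By inclusion–exclusion:
Individual areas: |A| = 30, |B| = 88, |C| = 47.5.
|A∩B|: x∈[-2,6], y∈[2,4] → 8·2 = 16.
|A∩C| = 14.0934.
|B∩C| = 38.8714.
|A∩B∩C| = 10.1626.
|A ∪ B ∪ C| = 165.5 − 68.9648 + 10.1626 = 106.70.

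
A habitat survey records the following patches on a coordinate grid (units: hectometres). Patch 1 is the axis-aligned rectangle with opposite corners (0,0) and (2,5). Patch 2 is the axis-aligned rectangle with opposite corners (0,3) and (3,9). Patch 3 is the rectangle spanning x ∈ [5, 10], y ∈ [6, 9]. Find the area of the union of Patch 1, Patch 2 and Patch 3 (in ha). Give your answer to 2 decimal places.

39.00

By inclusion–exclusion:
Individual areas: |Patch 1| = 10, |Patch 2| = 18, |Patch 3| = 15.
|Patch 1∩Patch 2|: x∈[0,2], y∈[3,5] → 2·2 = 4.
|Patch 1∩Patch 3| = 0 (no overlap).
|Patch 2∩Patch 3| = 0 (no overlap).
|Patch 1∩Patch 2∩Patch 3| = 0.
|Patch 1 ∪ Patch 2 ∪ Patch 3| = 43 − 4 + 0 = 39.00.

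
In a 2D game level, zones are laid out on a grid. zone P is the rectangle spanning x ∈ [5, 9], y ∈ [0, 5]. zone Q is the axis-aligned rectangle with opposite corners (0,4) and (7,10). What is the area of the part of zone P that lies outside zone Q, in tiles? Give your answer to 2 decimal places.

|zone P∩zone Q|: x∈[5,7], y∈[4,5] → 2·1 = 2.
|zone P| = 20.
|zone P ∖ zone Q| = |zone P| − |zone P∩zone Q| = 20 − 2 = 18.00.

18.00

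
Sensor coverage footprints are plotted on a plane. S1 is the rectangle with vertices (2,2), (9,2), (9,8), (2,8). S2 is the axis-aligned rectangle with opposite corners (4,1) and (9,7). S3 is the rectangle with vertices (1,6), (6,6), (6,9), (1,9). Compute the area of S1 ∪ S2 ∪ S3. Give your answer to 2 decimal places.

By inclusion–exclusion:
Individual areas: |S1| = 42, |S2| = 30, |S3| = 15.
|S1∩S2|: x∈[4,9], y∈[2,7] → 5·5 = 25.
|S1∩S3|: x∈[2,6], y∈[6,8] → 4·2 = 8.
|S2∩S3|: x∈[4,6], y∈[6,7] → 2·1 = 2.
|S1∩S2∩S3| = 2.
|S1 ∪ S2 ∪ S3| = 87 − 35 + 2 = 54.00.

54.00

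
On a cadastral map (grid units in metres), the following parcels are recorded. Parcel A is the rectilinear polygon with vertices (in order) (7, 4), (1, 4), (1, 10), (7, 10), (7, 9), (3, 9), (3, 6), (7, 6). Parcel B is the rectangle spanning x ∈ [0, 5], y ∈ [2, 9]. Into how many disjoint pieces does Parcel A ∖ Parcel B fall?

Parcel A ∖ Parcel B splits into 2 disjoint pieces (area 4, area 6).

2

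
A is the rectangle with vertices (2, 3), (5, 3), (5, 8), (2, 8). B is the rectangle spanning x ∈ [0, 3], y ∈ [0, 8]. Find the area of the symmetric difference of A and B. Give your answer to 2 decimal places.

|A∩B|: x∈[2,3], y∈[3,8] → 1·5 = 5.
|A △ B| = |A| + |B| − 2·|A∩B| = 15 + 24 − 10 = 29.00.

29.00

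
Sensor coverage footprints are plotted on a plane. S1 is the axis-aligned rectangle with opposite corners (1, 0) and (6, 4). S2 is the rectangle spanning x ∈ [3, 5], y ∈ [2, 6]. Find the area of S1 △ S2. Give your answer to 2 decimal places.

20.00

|S1∩S2|: x∈[3,5], y∈[2,4] → 2·2 = 4.
|S1 △ S2| = |S1| + |S2| − 2·|S1∩S2| = 20 + 8 − 8 = 20.00.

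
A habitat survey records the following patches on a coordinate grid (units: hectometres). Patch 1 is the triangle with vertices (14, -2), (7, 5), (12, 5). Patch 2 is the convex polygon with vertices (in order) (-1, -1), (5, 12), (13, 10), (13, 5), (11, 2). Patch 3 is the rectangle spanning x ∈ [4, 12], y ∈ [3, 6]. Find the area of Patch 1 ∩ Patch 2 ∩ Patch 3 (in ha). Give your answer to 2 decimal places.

7.92

The intersection is the polygon with vertices (12,5), (12,3.5), (11.667,3), (9,3), (7,5).
By the shoelace formula its area is 7.92.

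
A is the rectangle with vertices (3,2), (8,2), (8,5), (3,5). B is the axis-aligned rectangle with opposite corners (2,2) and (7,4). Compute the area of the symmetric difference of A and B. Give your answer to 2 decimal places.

9.00

|A∩B|: x∈[3,7], y∈[2,4] → 4·2 = 8.
|A △ B| = |A| + |B| − 2·|A∩B| = 15 + 10 − 16 = 9.00.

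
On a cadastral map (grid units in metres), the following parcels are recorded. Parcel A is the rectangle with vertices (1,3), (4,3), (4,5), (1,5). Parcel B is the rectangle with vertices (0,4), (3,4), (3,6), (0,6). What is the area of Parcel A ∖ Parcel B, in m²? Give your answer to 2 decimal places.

|Parcel A∩Parcel B|: x∈[1,3], y∈[4,5] → 2·1 = 2.
|Parcel A| = 6.
|Parcel A ∖ Parcel B| = |Parcel A| − |Parcel A∩Parcel B| = 6 − 2 = 4.00.

4.00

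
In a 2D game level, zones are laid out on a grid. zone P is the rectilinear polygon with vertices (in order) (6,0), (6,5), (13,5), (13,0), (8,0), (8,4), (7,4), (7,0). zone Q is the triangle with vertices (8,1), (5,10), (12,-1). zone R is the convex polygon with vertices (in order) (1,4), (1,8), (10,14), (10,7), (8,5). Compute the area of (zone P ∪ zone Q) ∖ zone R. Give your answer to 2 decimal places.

32.91

|zone P ∪ zone Q| = 36.9697.
|(zone P ∪ zone Q) ∩ zone R| = 4.0635.
|(zone P ∪ zone Q) ∖ zone R| = 36.9697 − 4.0635 = 32.91.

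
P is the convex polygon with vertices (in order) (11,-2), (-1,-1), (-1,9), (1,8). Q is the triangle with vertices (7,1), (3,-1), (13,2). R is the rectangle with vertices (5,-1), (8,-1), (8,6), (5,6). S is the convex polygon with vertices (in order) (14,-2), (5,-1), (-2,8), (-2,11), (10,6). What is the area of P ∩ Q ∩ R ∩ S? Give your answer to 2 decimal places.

1.92

The intersection is the polygon with vertices (5,0), (7,1), (7.857,1.143), (8,1), (8,0.5), (5,-0.4).
By the shoelace formula its area is 1.92.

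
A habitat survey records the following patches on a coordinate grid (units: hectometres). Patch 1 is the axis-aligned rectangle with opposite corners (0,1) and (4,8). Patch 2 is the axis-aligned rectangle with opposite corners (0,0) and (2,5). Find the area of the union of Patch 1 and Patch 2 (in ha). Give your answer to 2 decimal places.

By inclusion–exclusion:
Individual areas: |Patch 1| = 28, |Patch 2| = 10.
|Patch 1∩Patch 2|: x∈[0,2], y∈[1,5] → 2·4 = 8.
|Patch 1 ∪ Patch 2| = 38 − 8 = 30.00.

30.00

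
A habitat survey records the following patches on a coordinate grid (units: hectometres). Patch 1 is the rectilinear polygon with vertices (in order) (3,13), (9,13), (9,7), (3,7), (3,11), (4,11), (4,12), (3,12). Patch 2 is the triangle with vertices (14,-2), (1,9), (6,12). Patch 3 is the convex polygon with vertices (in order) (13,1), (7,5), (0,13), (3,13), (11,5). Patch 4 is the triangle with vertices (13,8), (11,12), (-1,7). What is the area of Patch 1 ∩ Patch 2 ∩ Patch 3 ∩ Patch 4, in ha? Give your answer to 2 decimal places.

The intersection is the polygon with vertices (8.333,7.667), (4.882,7.42), (3.58,8.908), (6.059,9.941).
By the shoelace formula its area is 6.72.

6.72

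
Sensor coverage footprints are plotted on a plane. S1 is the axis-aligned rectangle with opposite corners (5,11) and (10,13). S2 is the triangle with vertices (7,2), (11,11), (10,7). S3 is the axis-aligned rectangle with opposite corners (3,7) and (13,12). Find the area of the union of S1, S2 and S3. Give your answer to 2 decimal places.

By inclusion–exclusion:
Individual areas: |S1| = 10, |S2| = 3.5, |S3| = 50.
|S1∩S2| = 0.
|S1∩S3|: x∈[5,10], y∈[11,12] → 5·1 = 5.
|S2∩S3| = 1.5556.
|S1∩S2∩S3| = 0.
|S1 ∪ S2 ∪ S3| = 63.5 − 6.5556 + 0 = 56.94.

56.94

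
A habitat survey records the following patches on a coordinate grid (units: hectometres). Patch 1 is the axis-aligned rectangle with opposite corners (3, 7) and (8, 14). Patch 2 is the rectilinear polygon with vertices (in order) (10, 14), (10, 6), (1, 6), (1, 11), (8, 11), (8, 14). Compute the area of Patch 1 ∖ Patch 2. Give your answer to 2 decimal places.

|Patch 1| = 35, |Patch 1∩Patch 2| = 20.
|Patch 1 ∖ Patch 2| = |Patch 1| − |Patch 1∩Patch 2| = 35 − 20 = 15.00.

15.00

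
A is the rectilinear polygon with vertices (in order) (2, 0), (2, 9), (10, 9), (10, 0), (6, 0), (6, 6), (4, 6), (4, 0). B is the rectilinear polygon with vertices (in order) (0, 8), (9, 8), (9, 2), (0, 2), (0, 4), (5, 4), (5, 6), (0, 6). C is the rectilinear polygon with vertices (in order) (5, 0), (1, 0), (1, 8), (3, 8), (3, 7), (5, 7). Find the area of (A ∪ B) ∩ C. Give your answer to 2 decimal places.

|A ∪ B| = 74.
|(A ∪ B) ∩ C| = 22.00.

22.00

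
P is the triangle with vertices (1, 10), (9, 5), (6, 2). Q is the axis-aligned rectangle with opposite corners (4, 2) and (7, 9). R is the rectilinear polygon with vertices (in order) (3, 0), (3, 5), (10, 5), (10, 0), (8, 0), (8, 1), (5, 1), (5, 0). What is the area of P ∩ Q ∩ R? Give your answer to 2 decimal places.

5.31

The intersection is the polygon with vertices (7,3), (6,2), (4.125,5), (7,5).
By the shoelace formula its area is 5.31.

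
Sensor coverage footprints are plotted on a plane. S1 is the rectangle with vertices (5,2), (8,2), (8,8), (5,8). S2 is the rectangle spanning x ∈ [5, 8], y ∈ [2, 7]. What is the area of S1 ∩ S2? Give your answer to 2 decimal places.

15.00

|S1∩S2|: x∈[5,8], y∈[2,7] → 3·5 = 15.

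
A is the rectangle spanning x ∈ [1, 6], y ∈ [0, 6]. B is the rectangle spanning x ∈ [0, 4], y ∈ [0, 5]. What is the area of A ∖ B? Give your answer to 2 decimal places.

15.00

|A∩B|: x∈[1,4], y∈[0,5] → 3·5 = 15.
|A| = 30.
|A ∖ B| = |A| − |A∩B| = 30 − 15 = 15.00.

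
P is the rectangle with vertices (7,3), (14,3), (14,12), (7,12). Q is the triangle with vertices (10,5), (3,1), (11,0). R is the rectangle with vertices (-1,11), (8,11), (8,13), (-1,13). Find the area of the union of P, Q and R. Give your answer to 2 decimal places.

95.67

By inclusion–exclusion:
Individual areas: |P| = 63, |Q| = 19.5, |R| = 18.
|P∩Q| = 3.8286.
|P∩R|: x∈[7,8], y∈[11,12] → 1·1 = 1.
|Q∩R| = 0.
|P∩Q∩R| = 0.
|P ∪ Q ∪ R| = 100.5 − 4.8286 + 0 = 95.67.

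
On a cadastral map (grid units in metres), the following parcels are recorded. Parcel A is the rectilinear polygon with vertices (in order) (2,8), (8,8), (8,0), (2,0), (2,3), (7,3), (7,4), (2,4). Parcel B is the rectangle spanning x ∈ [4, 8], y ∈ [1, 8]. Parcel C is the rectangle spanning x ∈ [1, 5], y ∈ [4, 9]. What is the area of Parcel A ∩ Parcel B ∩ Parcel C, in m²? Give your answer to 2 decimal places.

The intersection is the polygon with vertices (4,4), (4,8), (5,8), (5,4).
By the shoelace formula its area is 4.00.

4.00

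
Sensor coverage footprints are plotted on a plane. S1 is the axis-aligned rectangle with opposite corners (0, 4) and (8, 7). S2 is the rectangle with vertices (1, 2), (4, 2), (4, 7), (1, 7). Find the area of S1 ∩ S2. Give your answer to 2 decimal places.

|S1∩S2|: x∈[1,4], y∈[4,7] → 3·3 = 9.

9.00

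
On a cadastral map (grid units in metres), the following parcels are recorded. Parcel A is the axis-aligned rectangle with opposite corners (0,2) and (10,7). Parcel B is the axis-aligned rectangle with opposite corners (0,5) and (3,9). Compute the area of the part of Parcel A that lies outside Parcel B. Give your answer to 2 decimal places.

|Parcel A∩Parcel B|: x∈[0,3], y∈[5,7] → 3·2 = 6.
|Parcel A| = 50.
|Parcel A ∖ Parcel B| = |Parcel A| − |Parcel A∩Parcel B| = 50 − 6 = 44.00.

44.00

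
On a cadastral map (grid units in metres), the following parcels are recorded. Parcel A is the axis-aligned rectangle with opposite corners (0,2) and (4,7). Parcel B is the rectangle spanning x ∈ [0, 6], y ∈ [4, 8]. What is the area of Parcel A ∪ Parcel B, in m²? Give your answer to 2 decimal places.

By inclusion–exclusion:
Individual areas: |Parcel A| = 20, |Parcel B| = 24.
|Parcel A∩Parcel B|: x∈[0,4], y∈[4,7] → 4·3 = 12.
|Parcel A ∪ Parcel B| = 44 − 12 = 32.00.

32.00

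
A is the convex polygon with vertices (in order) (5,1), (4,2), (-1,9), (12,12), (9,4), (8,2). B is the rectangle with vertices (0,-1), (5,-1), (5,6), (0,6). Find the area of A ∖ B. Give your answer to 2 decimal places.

|A| = 76, |A∩B| = 10.2143.
|A ∖ B| = |A| − |A∩B| = 76 − 10.2143 = 65.79.

65.79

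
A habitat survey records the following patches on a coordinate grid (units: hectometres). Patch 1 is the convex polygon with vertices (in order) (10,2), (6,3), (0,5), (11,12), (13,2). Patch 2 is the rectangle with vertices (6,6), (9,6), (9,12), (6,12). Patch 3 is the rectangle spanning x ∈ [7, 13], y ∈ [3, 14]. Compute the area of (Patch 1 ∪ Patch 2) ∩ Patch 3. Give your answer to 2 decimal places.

The region (Patch 1 ∪ Patch 2) ∩ Patch 3 is the polygon with vertices (9,12), (9,10.727), (11,12), (12.8,3), (7,3), (7,12).
By the shoelace formula its area is 42.83.

42.83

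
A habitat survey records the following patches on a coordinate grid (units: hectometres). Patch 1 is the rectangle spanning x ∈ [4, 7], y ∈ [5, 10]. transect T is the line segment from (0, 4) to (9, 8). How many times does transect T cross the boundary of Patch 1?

The segment meets the boundary at (7,7.111), (4,5.778).

2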